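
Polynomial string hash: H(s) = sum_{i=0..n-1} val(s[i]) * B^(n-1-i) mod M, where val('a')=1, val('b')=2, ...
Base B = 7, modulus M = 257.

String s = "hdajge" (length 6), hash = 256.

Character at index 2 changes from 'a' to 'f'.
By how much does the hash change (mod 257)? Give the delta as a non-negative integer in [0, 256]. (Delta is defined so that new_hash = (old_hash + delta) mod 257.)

Answer: 173

Derivation:
Delta formula: (val(new) - val(old)) * B^(n-1-k) mod M
  val('f') - val('a') = 6 - 1 = 5
  B^(n-1-k) = 7^3 mod 257 = 86
  Delta = 5 * 86 mod 257 = 173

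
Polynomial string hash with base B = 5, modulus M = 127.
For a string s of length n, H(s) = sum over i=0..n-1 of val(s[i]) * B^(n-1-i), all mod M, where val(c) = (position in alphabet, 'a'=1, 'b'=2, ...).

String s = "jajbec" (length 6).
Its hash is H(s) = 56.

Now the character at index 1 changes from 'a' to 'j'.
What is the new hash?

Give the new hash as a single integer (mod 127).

Answer: 93

Derivation:
val('a') = 1, val('j') = 10
Position k = 1, exponent = n-1-k = 4
B^4 mod M = 5^4 mod 127 = 117
Delta = (10 - 1) * 117 mod 127 = 37
New hash = (56 + 37) mod 127 = 93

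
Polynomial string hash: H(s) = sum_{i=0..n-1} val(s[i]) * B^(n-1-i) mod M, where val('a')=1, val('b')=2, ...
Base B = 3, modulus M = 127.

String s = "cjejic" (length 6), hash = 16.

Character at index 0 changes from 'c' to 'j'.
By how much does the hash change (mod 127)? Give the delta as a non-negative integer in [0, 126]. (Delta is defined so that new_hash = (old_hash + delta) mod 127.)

Delta formula: (val(new) - val(old)) * B^(n-1-k) mod M
  val('j') - val('c') = 10 - 3 = 7
  B^(n-1-k) = 3^5 mod 127 = 116
  Delta = 7 * 116 mod 127 = 50

Answer: 50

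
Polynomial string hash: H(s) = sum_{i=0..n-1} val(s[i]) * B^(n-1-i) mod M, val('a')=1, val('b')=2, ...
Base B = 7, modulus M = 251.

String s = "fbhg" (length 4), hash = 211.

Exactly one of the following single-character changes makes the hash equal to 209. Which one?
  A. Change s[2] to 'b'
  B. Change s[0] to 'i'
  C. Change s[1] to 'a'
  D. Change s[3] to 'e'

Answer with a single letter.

Answer: D

Derivation:
Option A: s[2]='h'->'b', delta=(2-8)*7^1 mod 251 = 209, hash=211+209 mod 251 = 169
Option B: s[0]='f'->'i', delta=(9-6)*7^3 mod 251 = 25, hash=211+25 mod 251 = 236
Option C: s[1]='b'->'a', delta=(1-2)*7^2 mod 251 = 202, hash=211+202 mod 251 = 162
Option D: s[3]='g'->'e', delta=(5-7)*7^0 mod 251 = 249, hash=211+249 mod 251 = 209 <-- target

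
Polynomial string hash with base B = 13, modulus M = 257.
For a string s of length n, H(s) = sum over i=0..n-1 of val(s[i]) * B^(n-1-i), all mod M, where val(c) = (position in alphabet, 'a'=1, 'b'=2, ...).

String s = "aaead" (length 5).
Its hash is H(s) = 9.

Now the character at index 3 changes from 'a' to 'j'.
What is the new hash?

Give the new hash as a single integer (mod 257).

val('a') = 1, val('j') = 10
Position k = 3, exponent = n-1-k = 1
B^1 mod M = 13^1 mod 257 = 13
Delta = (10 - 1) * 13 mod 257 = 117
New hash = (9 + 117) mod 257 = 126

Answer: 126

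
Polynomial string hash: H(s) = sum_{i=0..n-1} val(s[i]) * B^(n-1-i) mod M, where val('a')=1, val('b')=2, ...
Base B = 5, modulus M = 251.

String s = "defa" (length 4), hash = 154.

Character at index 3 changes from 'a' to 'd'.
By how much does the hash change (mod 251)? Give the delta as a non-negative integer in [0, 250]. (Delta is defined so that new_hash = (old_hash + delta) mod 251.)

Answer: 3

Derivation:
Delta formula: (val(new) - val(old)) * B^(n-1-k) mod M
  val('d') - val('a') = 4 - 1 = 3
  B^(n-1-k) = 5^0 mod 251 = 1
  Delta = 3 * 1 mod 251 = 3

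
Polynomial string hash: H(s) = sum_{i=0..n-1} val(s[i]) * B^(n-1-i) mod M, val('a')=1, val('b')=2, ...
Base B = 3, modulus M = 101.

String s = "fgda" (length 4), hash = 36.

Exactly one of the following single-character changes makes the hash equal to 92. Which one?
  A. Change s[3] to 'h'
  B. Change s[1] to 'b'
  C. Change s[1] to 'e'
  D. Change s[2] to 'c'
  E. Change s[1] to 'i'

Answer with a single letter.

Answer: B

Derivation:
Option A: s[3]='a'->'h', delta=(8-1)*3^0 mod 101 = 7, hash=36+7 mod 101 = 43
Option B: s[1]='g'->'b', delta=(2-7)*3^2 mod 101 = 56, hash=36+56 mod 101 = 92 <-- target
Option C: s[1]='g'->'e', delta=(5-7)*3^2 mod 101 = 83, hash=36+83 mod 101 = 18
Option D: s[2]='d'->'c', delta=(3-4)*3^1 mod 101 = 98, hash=36+98 mod 101 = 33
Option E: s[1]='g'->'i', delta=(9-7)*3^2 mod 101 = 18, hash=36+18 mod 101 = 54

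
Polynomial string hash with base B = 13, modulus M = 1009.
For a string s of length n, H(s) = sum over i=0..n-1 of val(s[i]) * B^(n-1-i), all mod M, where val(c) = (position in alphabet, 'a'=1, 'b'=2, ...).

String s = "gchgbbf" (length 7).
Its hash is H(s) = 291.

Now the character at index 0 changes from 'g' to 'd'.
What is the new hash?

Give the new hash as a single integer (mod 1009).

Answer: 23

Derivation:
val('g') = 7, val('d') = 4
Position k = 0, exponent = n-1-k = 6
B^6 mod M = 13^6 mod 1009 = 762
Delta = (4 - 7) * 762 mod 1009 = 741
New hash = (291 + 741) mod 1009 = 23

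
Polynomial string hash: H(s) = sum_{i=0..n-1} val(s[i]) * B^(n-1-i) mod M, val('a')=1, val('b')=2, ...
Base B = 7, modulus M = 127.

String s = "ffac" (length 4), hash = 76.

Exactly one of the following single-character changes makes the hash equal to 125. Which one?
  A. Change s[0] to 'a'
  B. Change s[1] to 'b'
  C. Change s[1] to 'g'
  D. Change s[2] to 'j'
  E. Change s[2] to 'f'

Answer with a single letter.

Answer: C

Derivation:
Option A: s[0]='f'->'a', delta=(1-6)*7^3 mod 127 = 63, hash=76+63 mod 127 = 12
Option B: s[1]='f'->'b', delta=(2-6)*7^2 mod 127 = 58, hash=76+58 mod 127 = 7
Option C: s[1]='f'->'g', delta=(7-6)*7^2 mod 127 = 49, hash=76+49 mod 127 = 125 <-- target
Option D: s[2]='a'->'j', delta=(10-1)*7^1 mod 127 = 63, hash=76+63 mod 127 = 12
Option E: s[2]='a'->'f', delta=(6-1)*7^1 mod 127 = 35, hash=76+35 mod 127 = 111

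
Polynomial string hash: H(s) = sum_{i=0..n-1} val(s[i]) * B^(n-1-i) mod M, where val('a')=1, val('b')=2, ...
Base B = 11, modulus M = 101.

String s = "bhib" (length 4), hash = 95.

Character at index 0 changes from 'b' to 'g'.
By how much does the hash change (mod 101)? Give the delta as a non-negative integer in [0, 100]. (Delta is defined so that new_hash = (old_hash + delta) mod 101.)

Answer: 90

Derivation:
Delta formula: (val(new) - val(old)) * B^(n-1-k) mod M
  val('g') - val('b') = 7 - 2 = 5
  B^(n-1-k) = 11^3 mod 101 = 18
  Delta = 5 * 18 mod 101 = 90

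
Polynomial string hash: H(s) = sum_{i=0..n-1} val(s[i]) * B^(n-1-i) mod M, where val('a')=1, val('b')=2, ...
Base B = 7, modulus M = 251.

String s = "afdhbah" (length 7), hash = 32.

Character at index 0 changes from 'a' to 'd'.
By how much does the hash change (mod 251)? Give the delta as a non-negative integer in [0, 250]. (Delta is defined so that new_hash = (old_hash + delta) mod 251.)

Delta formula: (val(new) - val(old)) * B^(n-1-k) mod M
  val('d') - val('a') = 4 - 1 = 3
  B^(n-1-k) = 7^6 mod 251 = 181
  Delta = 3 * 181 mod 251 = 41

Answer: 41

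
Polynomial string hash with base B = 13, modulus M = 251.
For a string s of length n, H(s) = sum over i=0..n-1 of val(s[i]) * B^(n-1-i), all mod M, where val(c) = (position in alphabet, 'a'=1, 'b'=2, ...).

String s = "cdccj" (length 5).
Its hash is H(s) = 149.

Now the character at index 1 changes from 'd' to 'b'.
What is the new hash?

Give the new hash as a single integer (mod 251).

val('d') = 4, val('b') = 2
Position k = 1, exponent = n-1-k = 3
B^3 mod M = 13^3 mod 251 = 189
Delta = (2 - 4) * 189 mod 251 = 124
New hash = (149 + 124) mod 251 = 22

Answer: 22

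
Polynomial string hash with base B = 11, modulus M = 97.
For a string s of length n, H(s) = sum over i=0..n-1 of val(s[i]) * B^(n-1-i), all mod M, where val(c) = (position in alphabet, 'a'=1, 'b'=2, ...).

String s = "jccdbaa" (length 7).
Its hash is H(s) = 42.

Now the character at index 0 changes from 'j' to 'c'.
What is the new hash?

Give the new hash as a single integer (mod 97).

Answer: 80

Derivation:
val('j') = 10, val('c') = 3
Position k = 0, exponent = n-1-k = 6
B^6 mod M = 11^6 mod 97 = 50
Delta = (3 - 10) * 50 mod 97 = 38
New hash = (42 + 38) mod 97 = 80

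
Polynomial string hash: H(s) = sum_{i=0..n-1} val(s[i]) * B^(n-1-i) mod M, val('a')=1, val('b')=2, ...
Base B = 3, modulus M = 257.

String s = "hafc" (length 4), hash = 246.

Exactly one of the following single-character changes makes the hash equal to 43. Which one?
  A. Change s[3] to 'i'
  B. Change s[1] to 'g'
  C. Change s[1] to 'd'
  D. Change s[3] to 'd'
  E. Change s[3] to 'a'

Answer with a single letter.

Answer: B

Derivation:
Option A: s[3]='c'->'i', delta=(9-3)*3^0 mod 257 = 6, hash=246+6 mod 257 = 252
Option B: s[1]='a'->'g', delta=(7-1)*3^2 mod 257 = 54, hash=246+54 mod 257 = 43 <-- target
Option C: s[1]='a'->'d', delta=(4-1)*3^2 mod 257 = 27, hash=246+27 mod 257 = 16
Option D: s[3]='c'->'d', delta=(4-3)*3^0 mod 257 = 1, hash=246+1 mod 257 = 247
Option E: s[3]='c'->'a', delta=(1-3)*3^0 mod 257 = 255, hash=246+255 mod 257 = 244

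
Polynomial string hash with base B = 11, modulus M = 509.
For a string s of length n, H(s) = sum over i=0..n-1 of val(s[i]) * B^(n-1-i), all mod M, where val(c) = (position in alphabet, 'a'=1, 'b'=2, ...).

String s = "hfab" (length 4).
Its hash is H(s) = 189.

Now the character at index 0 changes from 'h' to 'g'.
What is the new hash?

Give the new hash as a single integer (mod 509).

val('h') = 8, val('g') = 7
Position k = 0, exponent = n-1-k = 3
B^3 mod M = 11^3 mod 509 = 313
Delta = (7 - 8) * 313 mod 509 = 196
New hash = (189 + 196) mod 509 = 385

Answer: 385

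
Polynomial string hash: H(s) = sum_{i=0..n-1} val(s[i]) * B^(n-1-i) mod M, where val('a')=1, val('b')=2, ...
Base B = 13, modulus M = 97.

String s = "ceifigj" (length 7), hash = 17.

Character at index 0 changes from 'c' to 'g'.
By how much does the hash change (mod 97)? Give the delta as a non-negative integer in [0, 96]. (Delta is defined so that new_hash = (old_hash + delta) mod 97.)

Answer: 65

Derivation:
Delta formula: (val(new) - val(old)) * B^(n-1-k) mod M
  val('g') - val('c') = 7 - 3 = 4
  B^(n-1-k) = 13^6 mod 97 = 89
  Delta = 4 * 89 mod 97 = 65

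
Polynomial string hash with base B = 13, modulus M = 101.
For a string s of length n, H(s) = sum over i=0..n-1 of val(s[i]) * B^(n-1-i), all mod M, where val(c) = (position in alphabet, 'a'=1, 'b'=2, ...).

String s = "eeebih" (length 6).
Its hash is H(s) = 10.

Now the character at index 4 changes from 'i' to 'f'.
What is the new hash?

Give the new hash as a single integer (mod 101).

val('i') = 9, val('f') = 6
Position k = 4, exponent = n-1-k = 1
B^1 mod M = 13^1 mod 101 = 13
Delta = (6 - 9) * 13 mod 101 = 62
New hash = (10 + 62) mod 101 = 72

Answer: 72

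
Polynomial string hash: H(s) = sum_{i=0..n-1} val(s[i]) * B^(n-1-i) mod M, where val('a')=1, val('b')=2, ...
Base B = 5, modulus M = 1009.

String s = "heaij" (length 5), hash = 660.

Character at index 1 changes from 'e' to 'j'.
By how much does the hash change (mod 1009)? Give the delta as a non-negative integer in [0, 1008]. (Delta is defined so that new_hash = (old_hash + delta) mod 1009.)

Answer: 625

Derivation:
Delta formula: (val(new) - val(old)) * B^(n-1-k) mod M
  val('j') - val('e') = 10 - 5 = 5
  B^(n-1-k) = 5^3 mod 1009 = 125
  Delta = 5 * 125 mod 1009 = 625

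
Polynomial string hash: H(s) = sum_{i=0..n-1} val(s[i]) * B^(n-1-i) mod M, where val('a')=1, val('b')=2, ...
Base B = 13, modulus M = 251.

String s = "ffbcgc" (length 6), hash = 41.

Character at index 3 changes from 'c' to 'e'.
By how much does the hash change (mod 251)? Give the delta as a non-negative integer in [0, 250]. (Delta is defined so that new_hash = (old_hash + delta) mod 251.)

Answer: 87

Derivation:
Delta formula: (val(new) - val(old)) * B^(n-1-k) mod M
  val('e') - val('c') = 5 - 3 = 2
  B^(n-1-k) = 13^2 mod 251 = 169
  Delta = 2 * 169 mod 251 = 87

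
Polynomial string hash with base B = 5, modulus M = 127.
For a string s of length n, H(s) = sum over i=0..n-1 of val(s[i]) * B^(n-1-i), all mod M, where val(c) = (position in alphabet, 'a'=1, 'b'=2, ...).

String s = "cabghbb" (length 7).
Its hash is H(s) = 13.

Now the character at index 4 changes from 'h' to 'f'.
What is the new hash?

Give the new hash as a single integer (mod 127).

val('h') = 8, val('f') = 6
Position k = 4, exponent = n-1-k = 2
B^2 mod M = 5^2 mod 127 = 25
Delta = (6 - 8) * 25 mod 127 = 77
New hash = (13 + 77) mod 127 = 90

Answer: 90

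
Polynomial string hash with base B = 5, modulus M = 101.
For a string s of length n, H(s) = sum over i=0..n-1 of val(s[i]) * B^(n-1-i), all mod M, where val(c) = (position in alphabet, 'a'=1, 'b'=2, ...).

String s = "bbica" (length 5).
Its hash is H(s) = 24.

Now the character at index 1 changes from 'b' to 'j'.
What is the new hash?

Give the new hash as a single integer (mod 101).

val('b') = 2, val('j') = 10
Position k = 1, exponent = n-1-k = 3
B^3 mod M = 5^3 mod 101 = 24
Delta = (10 - 2) * 24 mod 101 = 91
New hash = (24 + 91) mod 101 = 14

Answer: 14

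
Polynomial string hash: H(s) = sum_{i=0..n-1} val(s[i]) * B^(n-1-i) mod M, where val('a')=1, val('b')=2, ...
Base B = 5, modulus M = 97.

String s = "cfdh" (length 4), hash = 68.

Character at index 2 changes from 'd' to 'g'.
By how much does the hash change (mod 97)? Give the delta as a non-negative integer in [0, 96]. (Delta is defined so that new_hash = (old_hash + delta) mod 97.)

Delta formula: (val(new) - val(old)) * B^(n-1-k) mod M
  val('g') - val('d') = 7 - 4 = 3
  B^(n-1-k) = 5^1 mod 97 = 5
  Delta = 3 * 5 mod 97 = 15

Answer: 15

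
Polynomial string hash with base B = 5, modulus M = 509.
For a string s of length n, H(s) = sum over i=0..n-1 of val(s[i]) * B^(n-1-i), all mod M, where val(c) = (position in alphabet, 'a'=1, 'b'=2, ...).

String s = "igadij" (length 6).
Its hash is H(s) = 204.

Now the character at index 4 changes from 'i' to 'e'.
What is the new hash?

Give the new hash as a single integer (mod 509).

Answer: 184

Derivation:
val('i') = 9, val('e') = 5
Position k = 4, exponent = n-1-k = 1
B^1 mod M = 5^1 mod 509 = 5
Delta = (5 - 9) * 5 mod 509 = 489
New hash = (204 + 489) mod 509 = 184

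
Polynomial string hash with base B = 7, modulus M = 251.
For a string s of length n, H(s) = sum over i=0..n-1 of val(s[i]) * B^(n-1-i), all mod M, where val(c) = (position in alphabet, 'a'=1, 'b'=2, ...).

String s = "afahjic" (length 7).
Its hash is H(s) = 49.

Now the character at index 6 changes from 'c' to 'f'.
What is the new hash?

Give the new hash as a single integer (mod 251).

val('c') = 3, val('f') = 6
Position k = 6, exponent = n-1-k = 0
B^0 mod M = 7^0 mod 251 = 1
Delta = (6 - 3) * 1 mod 251 = 3
New hash = (49 + 3) mod 251 = 52

Answer: 52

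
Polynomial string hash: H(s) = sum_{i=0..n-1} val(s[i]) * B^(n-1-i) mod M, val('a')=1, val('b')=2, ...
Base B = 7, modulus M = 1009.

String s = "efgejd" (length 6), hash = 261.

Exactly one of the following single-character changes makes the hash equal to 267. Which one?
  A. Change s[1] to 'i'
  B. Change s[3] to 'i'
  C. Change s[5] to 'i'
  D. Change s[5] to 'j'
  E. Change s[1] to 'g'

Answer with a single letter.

Answer: D

Derivation:
Option A: s[1]='f'->'i', delta=(9-6)*7^4 mod 1009 = 140, hash=261+140 mod 1009 = 401
Option B: s[3]='e'->'i', delta=(9-5)*7^2 mod 1009 = 196, hash=261+196 mod 1009 = 457
Option C: s[5]='d'->'i', delta=(9-4)*7^0 mod 1009 = 5, hash=261+5 mod 1009 = 266
Option D: s[5]='d'->'j', delta=(10-4)*7^0 mod 1009 = 6, hash=261+6 mod 1009 = 267 <-- target
Option E: s[1]='f'->'g', delta=(7-6)*7^4 mod 1009 = 383, hash=261+383 mod 1009 = 644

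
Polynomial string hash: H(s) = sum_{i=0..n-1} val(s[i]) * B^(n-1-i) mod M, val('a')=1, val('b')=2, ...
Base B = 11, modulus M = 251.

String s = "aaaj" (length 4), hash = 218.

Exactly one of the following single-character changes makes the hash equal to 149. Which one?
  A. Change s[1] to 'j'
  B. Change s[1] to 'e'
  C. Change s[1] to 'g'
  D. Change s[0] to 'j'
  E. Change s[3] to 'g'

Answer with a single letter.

Answer: D

Derivation:
Option A: s[1]='a'->'j', delta=(10-1)*11^2 mod 251 = 85, hash=218+85 mod 251 = 52
Option B: s[1]='a'->'e', delta=(5-1)*11^2 mod 251 = 233, hash=218+233 mod 251 = 200
Option C: s[1]='a'->'g', delta=(7-1)*11^2 mod 251 = 224, hash=218+224 mod 251 = 191
Option D: s[0]='a'->'j', delta=(10-1)*11^3 mod 251 = 182, hash=218+182 mod 251 = 149 <-- target
Option E: s[3]='j'->'g', delta=(7-10)*11^0 mod 251 = 248, hash=218+248 mod 251 = 215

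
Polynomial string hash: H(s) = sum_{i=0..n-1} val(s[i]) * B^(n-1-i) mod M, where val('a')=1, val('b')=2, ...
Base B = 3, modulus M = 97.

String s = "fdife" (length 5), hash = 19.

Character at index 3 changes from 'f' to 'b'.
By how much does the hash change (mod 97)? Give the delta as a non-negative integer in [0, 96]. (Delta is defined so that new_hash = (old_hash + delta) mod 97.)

Answer: 85

Derivation:
Delta formula: (val(new) - val(old)) * B^(n-1-k) mod M
  val('b') - val('f') = 2 - 6 = -4
  B^(n-1-k) = 3^1 mod 97 = 3
  Delta = -4 * 3 mod 97 = 85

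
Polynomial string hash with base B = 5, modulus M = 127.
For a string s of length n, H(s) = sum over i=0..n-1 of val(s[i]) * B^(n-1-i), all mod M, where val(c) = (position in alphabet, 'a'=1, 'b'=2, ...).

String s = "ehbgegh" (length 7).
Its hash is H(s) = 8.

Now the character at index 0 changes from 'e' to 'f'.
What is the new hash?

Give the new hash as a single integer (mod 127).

Answer: 12

Derivation:
val('e') = 5, val('f') = 6
Position k = 0, exponent = n-1-k = 6
B^6 mod M = 5^6 mod 127 = 4
Delta = (6 - 5) * 4 mod 127 = 4
New hash = (8 + 4) mod 127 = 12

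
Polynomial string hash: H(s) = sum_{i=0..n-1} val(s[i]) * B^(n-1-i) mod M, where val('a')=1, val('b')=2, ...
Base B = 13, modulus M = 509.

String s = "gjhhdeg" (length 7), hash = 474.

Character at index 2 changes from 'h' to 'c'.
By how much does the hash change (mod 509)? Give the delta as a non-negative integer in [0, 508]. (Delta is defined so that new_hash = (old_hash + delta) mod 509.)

Delta formula: (val(new) - val(old)) * B^(n-1-k) mod M
  val('c') - val('h') = 3 - 8 = -5
  B^(n-1-k) = 13^4 mod 509 = 57
  Delta = -5 * 57 mod 509 = 224

Answer: 224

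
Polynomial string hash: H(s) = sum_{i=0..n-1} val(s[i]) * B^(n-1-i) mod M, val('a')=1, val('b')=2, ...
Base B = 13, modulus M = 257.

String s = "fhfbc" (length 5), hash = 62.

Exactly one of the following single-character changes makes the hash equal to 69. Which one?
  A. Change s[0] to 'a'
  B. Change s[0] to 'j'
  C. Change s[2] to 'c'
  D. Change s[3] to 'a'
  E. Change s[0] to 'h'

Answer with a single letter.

Option A: s[0]='f'->'a', delta=(1-6)*13^4 mod 257 = 87, hash=62+87 mod 257 = 149
Option B: s[0]='f'->'j', delta=(10-6)*13^4 mod 257 = 136, hash=62+136 mod 257 = 198
Option C: s[2]='f'->'c', delta=(3-6)*13^2 mod 257 = 7, hash=62+7 mod 257 = 69 <-- target
Option D: s[3]='b'->'a', delta=(1-2)*13^1 mod 257 = 244, hash=62+244 mod 257 = 49
Option E: s[0]='f'->'h', delta=(8-6)*13^4 mod 257 = 68, hash=62+68 mod 257 = 130

Answer: C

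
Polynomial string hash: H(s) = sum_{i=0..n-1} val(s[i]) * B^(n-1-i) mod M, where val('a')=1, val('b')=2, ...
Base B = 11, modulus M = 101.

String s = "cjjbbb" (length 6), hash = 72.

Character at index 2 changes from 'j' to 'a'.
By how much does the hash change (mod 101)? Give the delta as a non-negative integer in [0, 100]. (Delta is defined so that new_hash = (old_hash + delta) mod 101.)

Delta formula: (val(new) - val(old)) * B^(n-1-k) mod M
  val('a') - val('j') = 1 - 10 = -9
  B^(n-1-k) = 11^3 mod 101 = 18
  Delta = -9 * 18 mod 101 = 40

Answer: 40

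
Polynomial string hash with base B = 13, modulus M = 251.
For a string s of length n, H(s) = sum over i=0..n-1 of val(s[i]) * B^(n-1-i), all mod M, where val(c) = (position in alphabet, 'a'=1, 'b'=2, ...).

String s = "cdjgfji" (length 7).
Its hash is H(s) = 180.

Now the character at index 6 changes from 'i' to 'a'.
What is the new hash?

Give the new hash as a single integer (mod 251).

val('i') = 9, val('a') = 1
Position k = 6, exponent = n-1-k = 0
B^0 mod M = 13^0 mod 251 = 1
Delta = (1 - 9) * 1 mod 251 = 243
New hash = (180 + 243) mod 251 = 172

Answer: 172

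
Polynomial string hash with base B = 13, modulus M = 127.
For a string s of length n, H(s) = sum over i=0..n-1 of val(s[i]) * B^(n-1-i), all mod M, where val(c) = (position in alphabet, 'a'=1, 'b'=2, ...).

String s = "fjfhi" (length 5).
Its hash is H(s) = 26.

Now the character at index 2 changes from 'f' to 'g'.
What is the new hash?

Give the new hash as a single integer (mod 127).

Answer: 68

Derivation:
val('f') = 6, val('g') = 7
Position k = 2, exponent = n-1-k = 2
B^2 mod M = 13^2 mod 127 = 42
Delta = (7 - 6) * 42 mod 127 = 42
New hash = (26 + 42) mod 127 = 68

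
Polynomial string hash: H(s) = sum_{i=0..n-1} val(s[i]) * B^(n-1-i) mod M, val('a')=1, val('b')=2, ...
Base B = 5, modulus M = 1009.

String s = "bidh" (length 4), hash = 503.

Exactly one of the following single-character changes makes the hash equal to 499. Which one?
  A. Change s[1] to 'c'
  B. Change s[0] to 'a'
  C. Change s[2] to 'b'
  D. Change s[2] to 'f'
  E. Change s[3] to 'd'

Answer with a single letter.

Option A: s[1]='i'->'c', delta=(3-9)*5^2 mod 1009 = 859, hash=503+859 mod 1009 = 353
Option B: s[0]='b'->'a', delta=(1-2)*5^3 mod 1009 = 884, hash=503+884 mod 1009 = 378
Option C: s[2]='d'->'b', delta=(2-4)*5^1 mod 1009 = 999, hash=503+999 mod 1009 = 493
Option D: s[2]='d'->'f', delta=(6-4)*5^1 mod 1009 = 10, hash=503+10 mod 1009 = 513
Option E: s[3]='h'->'d', delta=(4-8)*5^0 mod 1009 = 1005, hash=503+1005 mod 1009 = 499 <-- target

Answer: E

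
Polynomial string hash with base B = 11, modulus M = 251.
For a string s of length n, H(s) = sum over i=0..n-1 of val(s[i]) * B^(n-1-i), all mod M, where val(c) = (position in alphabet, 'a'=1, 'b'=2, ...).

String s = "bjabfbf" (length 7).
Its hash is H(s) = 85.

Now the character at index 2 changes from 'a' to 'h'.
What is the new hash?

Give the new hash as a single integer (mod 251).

val('a') = 1, val('h') = 8
Position k = 2, exponent = n-1-k = 4
B^4 mod M = 11^4 mod 251 = 83
Delta = (8 - 1) * 83 mod 251 = 79
New hash = (85 + 79) mod 251 = 164

Answer: 164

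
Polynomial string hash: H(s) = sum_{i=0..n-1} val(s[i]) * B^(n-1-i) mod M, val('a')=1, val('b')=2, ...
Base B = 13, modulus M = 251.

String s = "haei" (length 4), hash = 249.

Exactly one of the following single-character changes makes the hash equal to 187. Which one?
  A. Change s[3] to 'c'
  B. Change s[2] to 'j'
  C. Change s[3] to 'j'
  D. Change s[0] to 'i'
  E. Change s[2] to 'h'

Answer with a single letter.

Option A: s[3]='i'->'c', delta=(3-9)*13^0 mod 251 = 245, hash=249+245 mod 251 = 243
Option B: s[2]='e'->'j', delta=(10-5)*13^1 mod 251 = 65, hash=249+65 mod 251 = 63
Option C: s[3]='i'->'j', delta=(10-9)*13^0 mod 251 = 1, hash=249+1 mod 251 = 250
Option D: s[0]='h'->'i', delta=(9-8)*13^3 mod 251 = 189, hash=249+189 mod 251 = 187 <-- target
Option E: s[2]='e'->'h', delta=(8-5)*13^1 mod 251 = 39, hash=249+39 mod 251 = 37

Answer: D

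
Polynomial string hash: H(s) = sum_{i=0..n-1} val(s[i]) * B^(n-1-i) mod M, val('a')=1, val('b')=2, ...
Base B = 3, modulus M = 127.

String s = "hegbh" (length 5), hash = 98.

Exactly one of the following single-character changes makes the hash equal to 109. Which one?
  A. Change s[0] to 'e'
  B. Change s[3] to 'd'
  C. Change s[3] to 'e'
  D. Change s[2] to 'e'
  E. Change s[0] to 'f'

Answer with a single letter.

Option A: s[0]='h'->'e', delta=(5-8)*3^4 mod 127 = 11, hash=98+11 mod 127 = 109 <-- target
Option B: s[3]='b'->'d', delta=(4-2)*3^1 mod 127 = 6, hash=98+6 mod 127 = 104
Option C: s[3]='b'->'e', delta=(5-2)*3^1 mod 127 = 9, hash=98+9 mod 127 = 107
Option D: s[2]='g'->'e', delta=(5-7)*3^2 mod 127 = 109, hash=98+109 mod 127 = 80
Option E: s[0]='h'->'f', delta=(6-8)*3^4 mod 127 = 92, hash=98+92 mod 127 = 63

Answer: A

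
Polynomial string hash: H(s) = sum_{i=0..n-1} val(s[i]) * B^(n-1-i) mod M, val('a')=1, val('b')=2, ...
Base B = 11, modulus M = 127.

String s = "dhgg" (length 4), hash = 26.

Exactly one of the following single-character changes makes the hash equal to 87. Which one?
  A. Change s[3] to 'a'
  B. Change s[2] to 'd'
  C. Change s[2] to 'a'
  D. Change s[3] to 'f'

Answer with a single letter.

Option A: s[3]='g'->'a', delta=(1-7)*11^0 mod 127 = 121, hash=26+121 mod 127 = 20
Option B: s[2]='g'->'d', delta=(4-7)*11^1 mod 127 = 94, hash=26+94 mod 127 = 120
Option C: s[2]='g'->'a', delta=(1-7)*11^1 mod 127 = 61, hash=26+61 mod 127 = 87 <-- target
Option D: s[3]='g'->'f', delta=(6-7)*11^0 mod 127 = 126, hash=26+126 mod 127 = 25

Answer: C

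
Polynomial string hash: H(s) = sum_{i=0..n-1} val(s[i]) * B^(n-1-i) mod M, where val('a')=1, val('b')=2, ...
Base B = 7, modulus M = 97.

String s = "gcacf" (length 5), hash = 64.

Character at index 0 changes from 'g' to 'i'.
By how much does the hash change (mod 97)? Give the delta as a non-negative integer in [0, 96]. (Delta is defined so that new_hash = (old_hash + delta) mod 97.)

Delta formula: (val(new) - val(old)) * B^(n-1-k) mod M
  val('i') - val('g') = 9 - 7 = 2
  B^(n-1-k) = 7^4 mod 97 = 73
  Delta = 2 * 73 mod 97 = 49

Answer: 49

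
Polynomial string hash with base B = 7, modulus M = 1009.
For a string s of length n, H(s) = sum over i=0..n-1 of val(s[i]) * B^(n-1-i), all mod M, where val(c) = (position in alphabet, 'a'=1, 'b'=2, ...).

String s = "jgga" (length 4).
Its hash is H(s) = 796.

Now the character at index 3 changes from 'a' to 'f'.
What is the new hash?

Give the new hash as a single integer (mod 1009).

val('a') = 1, val('f') = 6
Position k = 3, exponent = n-1-k = 0
B^0 mod M = 7^0 mod 1009 = 1
Delta = (6 - 1) * 1 mod 1009 = 5
New hash = (796 + 5) mod 1009 = 801

Answer: 801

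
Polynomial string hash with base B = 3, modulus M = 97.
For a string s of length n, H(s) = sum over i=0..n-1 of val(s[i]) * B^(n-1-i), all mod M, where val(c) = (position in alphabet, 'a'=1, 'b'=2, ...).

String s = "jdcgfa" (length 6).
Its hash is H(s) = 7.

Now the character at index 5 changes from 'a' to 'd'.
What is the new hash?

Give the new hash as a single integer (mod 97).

Answer: 10

Derivation:
val('a') = 1, val('d') = 4
Position k = 5, exponent = n-1-k = 0
B^0 mod M = 3^0 mod 97 = 1
Delta = (4 - 1) * 1 mod 97 = 3
New hash = (7 + 3) mod 97 = 10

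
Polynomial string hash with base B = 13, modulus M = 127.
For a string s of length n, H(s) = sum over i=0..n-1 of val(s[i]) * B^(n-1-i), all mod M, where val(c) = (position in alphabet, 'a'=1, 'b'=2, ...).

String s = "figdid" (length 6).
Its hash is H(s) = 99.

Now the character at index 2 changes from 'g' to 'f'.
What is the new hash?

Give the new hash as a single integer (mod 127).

val('g') = 7, val('f') = 6
Position k = 2, exponent = n-1-k = 3
B^3 mod M = 13^3 mod 127 = 38
Delta = (6 - 7) * 38 mod 127 = 89
New hash = (99 + 89) mod 127 = 61

Answer: 61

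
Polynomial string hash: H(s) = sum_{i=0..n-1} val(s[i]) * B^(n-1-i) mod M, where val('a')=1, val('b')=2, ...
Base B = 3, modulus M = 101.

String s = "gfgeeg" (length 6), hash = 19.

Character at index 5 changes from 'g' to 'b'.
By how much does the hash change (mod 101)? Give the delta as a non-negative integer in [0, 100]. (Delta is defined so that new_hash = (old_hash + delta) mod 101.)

Answer: 96

Derivation:
Delta formula: (val(new) - val(old)) * B^(n-1-k) mod M
  val('b') - val('g') = 2 - 7 = -5
  B^(n-1-k) = 3^0 mod 101 = 1
  Delta = -5 * 1 mod 101 = 96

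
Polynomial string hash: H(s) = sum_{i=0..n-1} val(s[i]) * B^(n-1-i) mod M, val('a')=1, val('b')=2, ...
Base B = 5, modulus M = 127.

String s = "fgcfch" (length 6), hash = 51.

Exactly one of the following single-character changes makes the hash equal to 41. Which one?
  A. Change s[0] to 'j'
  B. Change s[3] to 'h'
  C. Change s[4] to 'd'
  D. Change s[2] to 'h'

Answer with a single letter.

Answer: D

Derivation:
Option A: s[0]='f'->'j', delta=(10-6)*5^5 mod 127 = 54, hash=51+54 mod 127 = 105
Option B: s[3]='f'->'h', delta=(8-6)*5^2 mod 127 = 50, hash=51+50 mod 127 = 101
Option C: s[4]='c'->'d', delta=(4-3)*5^1 mod 127 = 5, hash=51+5 mod 127 = 56
Option D: s[2]='c'->'h', delta=(8-3)*5^3 mod 127 = 117, hash=51+117 mod 127 = 41 <-- target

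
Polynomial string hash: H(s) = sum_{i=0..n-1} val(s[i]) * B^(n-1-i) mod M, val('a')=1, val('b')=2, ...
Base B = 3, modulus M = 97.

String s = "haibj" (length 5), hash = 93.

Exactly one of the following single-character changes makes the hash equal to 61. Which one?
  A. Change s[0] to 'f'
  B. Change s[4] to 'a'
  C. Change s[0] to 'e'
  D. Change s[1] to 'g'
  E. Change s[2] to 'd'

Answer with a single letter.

Option A: s[0]='h'->'f', delta=(6-8)*3^4 mod 97 = 32, hash=93+32 mod 97 = 28
Option B: s[4]='j'->'a', delta=(1-10)*3^0 mod 97 = 88, hash=93+88 mod 97 = 84
Option C: s[0]='h'->'e', delta=(5-8)*3^4 mod 97 = 48, hash=93+48 mod 97 = 44
Option D: s[1]='a'->'g', delta=(7-1)*3^3 mod 97 = 65, hash=93+65 mod 97 = 61 <-- target
Option E: s[2]='i'->'d', delta=(4-9)*3^2 mod 97 = 52, hash=93+52 mod 97 = 48

Answer: D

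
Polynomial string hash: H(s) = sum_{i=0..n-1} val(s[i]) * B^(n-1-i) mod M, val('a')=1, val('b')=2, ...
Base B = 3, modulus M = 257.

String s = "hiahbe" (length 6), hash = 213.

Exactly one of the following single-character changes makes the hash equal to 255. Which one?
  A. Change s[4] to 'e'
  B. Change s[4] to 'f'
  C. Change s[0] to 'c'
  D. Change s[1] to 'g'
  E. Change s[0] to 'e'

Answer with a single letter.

Answer: E

Derivation:
Option A: s[4]='b'->'e', delta=(5-2)*3^1 mod 257 = 9, hash=213+9 mod 257 = 222
Option B: s[4]='b'->'f', delta=(6-2)*3^1 mod 257 = 12, hash=213+12 mod 257 = 225
Option C: s[0]='h'->'c', delta=(3-8)*3^5 mod 257 = 70, hash=213+70 mod 257 = 26
Option D: s[1]='i'->'g', delta=(7-9)*3^4 mod 257 = 95, hash=213+95 mod 257 = 51
Option E: s[0]='h'->'e', delta=(5-8)*3^5 mod 257 = 42, hash=213+42 mod 257 = 255 <-- target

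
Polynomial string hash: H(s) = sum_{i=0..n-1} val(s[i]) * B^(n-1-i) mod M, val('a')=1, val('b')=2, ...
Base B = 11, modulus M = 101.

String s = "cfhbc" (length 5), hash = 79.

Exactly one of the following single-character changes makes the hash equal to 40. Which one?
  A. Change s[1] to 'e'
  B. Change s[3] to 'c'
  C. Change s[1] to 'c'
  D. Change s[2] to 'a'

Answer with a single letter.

Option A: s[1]='f'->'e', delta=(5-6)*11^3 mod 101 = 83, hash=79+83 mod 101 = 61
Option B: s[3]='b'->'c', delta=(3-2)*11^1 mod 101 = 11, hash=79+11 mod 101 = 90
Option C: s[1]='f'->'c', delta=(3-6)*11^3 mod 101 = 47, hash=79+47 mod 101 = 25
Option D: s[2]='h'->'a', delta=(1-8)*11^2 mod 101 = 62, hash=79+62 mod 101 = 40 <-- target

Answer: D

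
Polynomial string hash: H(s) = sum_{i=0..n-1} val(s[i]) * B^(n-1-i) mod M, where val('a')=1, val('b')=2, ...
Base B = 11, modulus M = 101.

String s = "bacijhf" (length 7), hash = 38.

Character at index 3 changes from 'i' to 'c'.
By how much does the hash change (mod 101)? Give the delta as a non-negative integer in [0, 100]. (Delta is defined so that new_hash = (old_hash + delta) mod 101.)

Delta formula: (val(new) - val(old)) * B^(n-1-k) mod M
  val('c') - val('i') = 3 - 9 = -6
  B^(n-1-k) = 11^3 mod 101 = 18
  Delta = -6 * 18 mod 101 = 94

Answer: 94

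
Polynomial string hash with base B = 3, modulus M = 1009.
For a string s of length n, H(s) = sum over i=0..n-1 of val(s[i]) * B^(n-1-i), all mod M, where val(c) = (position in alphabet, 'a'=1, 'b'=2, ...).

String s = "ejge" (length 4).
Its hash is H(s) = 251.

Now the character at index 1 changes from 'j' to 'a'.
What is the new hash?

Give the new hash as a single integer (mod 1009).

Answer: 170

Derivation:
val('j') = 10, val('a') = 1
Position k = 1, exponent = n-1-k = 2
B^2 mod M = 3^2 mod 1009 = 9
Delta = (1 - 10) * 9 mod 1009 = 928
New hash = (251 + 928) mod 1009 = 170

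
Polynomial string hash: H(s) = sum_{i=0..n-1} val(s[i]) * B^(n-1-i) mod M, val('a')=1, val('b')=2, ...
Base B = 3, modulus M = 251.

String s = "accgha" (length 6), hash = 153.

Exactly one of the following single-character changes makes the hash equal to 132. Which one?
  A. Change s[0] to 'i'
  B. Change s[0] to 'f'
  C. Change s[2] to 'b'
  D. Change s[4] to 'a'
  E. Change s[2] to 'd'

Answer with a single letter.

Option A: s[0]='a'->'i', delta=(9-1)*3^5 mod 251 = 187, hash=153+187 mod 251 = 89
Option B: s[0]='a'->'f', delta=(6-1)*3^5 mod 251 = 211, hash=153+211 mod 251 = 113
Option C: s[2]='c'->'b', delta=(2-3)*3^3 mod 251 = 224, hash=153+224 mod 251 = 126
Option D: s[4]='h'->'a', delta=(1-8)*3^1 mod 251 = 230, hash=153+230 mod 251 = 132 <-- target
Option E: s[2]='c'->'d', delta=(4-3)*3^3 mod 251 = 27, hash=153+27 mod 251 = 180

Answer: D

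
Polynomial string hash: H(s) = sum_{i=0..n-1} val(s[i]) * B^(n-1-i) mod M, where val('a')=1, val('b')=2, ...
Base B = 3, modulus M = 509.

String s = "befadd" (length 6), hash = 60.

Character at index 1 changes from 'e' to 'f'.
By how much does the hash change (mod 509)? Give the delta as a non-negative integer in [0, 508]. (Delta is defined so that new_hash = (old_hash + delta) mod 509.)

Answer: 81

Derivation:
Delta formula: (val(new) - val(old)) * B^(n-1-k) mod M
  val('f') - val('e') = 6 - 5 = 1
  B^(n-1-k) = 3^4 mod 509 = 81
  Delta = 1 * 81 mod 509 = 81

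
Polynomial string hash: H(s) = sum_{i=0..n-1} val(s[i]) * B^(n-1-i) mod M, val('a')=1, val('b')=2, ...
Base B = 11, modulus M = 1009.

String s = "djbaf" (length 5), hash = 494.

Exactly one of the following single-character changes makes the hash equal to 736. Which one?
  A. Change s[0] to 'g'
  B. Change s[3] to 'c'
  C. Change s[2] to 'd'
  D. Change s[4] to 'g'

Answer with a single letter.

Answer: C

Derivation:
Option A: s[0]='d'->'g', delta=(7-4)*11^4 mod 1009 = 536, hash=494+536 mod 1009 = 21
Option B: s[3]='a'->'c', delta=(3-1)*11^1 mod 1009 = 22, hash=494+22 mod 1009 = 516
Option C: s[2]='b'->'d', delta=(4-2)*11^2 mod 1009 = 242, hash=494+242 mod 1009 = 736 <-- target
Option D: s[4]='f'->'g', delta=(7-6)*11^0 mod 1009 = 1, hash=494+1 mod 1009 = 495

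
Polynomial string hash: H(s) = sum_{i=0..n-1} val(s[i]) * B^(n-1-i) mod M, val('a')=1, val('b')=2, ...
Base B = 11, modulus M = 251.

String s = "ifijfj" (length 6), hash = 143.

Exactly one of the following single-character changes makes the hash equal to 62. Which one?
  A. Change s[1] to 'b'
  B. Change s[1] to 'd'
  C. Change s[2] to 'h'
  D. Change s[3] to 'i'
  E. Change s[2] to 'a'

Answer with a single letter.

Answer: A

Derivation:
Option A: s[1]='f'->'b', delta=(2-6)*11^4 mod 251 = 170, hash=143+170 mod 251 = 62 <-- target
Option B: s[1]='f'->'d', delta=(4-6)*11^4 mod 251 = 85, hash=143+85 mod 251 = 228
Option C: s[2]='i'->'h', delta=(8-9)*11^3 mod 251 = 175, hash=143+175 mod 251 = 67
Option D: s[3]='j'->'i', delta=(9-10)*11^2 mod 251 = 130, hash=143+130 mod 251 = 22
Option E: s[2]='i'->'a', delta=(1-9)*11^3 mod 251 = 145, hash=143+145 mod 251 = 37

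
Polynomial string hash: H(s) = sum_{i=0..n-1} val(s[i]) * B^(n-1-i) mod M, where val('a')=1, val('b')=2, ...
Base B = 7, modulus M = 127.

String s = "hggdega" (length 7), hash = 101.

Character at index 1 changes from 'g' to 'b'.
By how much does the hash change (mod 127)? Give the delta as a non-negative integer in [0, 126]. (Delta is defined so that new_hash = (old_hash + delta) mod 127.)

Delta formula: (val(new) - val(old)) * B^(n-1-k) mod M
  val('b') - val('g') = 2 - 7 = -5
  B^(n-1-k) = 7^5 mod 127 = 43
  Delta = -5 * 43 mod 127 = 39

Answer: 39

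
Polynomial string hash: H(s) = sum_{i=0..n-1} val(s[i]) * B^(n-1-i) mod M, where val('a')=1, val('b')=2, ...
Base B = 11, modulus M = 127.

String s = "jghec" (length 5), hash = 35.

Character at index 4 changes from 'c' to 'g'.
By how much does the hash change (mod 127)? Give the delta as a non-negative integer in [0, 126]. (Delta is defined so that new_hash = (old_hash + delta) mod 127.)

Delta formula: (val(new) - val(old)) * B^(n-1-k) mod M
  val('g') - val('c') = 7 - 3 = 4
  B^(n-1-k) = 11^0 mod 127 = 1
  Delta = 4 * 1 mod 127 = 4

Answer: 4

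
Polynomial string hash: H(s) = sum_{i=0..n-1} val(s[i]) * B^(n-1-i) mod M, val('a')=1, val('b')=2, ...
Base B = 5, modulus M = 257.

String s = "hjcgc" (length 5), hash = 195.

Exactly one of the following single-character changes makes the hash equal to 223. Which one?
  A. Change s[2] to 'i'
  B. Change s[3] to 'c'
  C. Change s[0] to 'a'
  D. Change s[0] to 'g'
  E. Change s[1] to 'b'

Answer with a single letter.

Answer: E

Derivation:
Option A: s[2]='c'->'i', delta=(9-3)*5^2 mod 257 = 150, hash=195+150 mod 257 = 88
Option B: s[3]='g'->'c', delta=(3-7)*5^1 mod 257 = 237, hash=195+237 mod 257 = 175
Option C: s[0]='h'->'a', delta=(1-8)*5^4 mod 257 = 251, hash=195+251 mod 257 = 189
Option D: s[0]='h'->'g', delta=(7-8)*5^4 mod 257 = 146, hash=195+146 mod 257 = 84
Option E: s[1]='j'->'b', delta=(2-10)*5^3 mod 257 = 28, hash=195+28 mod 257 = 223 <-- target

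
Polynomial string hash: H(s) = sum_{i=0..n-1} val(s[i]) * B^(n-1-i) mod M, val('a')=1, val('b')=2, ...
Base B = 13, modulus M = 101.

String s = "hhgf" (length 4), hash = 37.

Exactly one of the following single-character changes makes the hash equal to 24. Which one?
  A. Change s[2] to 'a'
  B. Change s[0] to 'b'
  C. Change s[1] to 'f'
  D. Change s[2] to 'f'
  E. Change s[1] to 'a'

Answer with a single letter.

Answer: D

Derivation:
Option A: s[2]='g'->'a', delta=(1-7)*13^1 mod 101 = 23, hash=37+23 mod 101 = 60
Option B: s[0]='h'->'b', delta=(2-8)*13^3 mod 101 = 49, hash=37+49 mod 101 = 86
Option C: s[1]='h'->'f', delta=(6-8)*13^2 mod 101 = 66, hash=37+66 mod 101 = 2
Option D: s[2]='g'->'f', delta=(6-7)*13^1 mod 101 = 88, hash=37+88 mod 101 = 24 <-- target
Option E: s[1]='h'->'a', delta=(1-8)*13^2 mod 101 = 29, hash=37+29 mod 101 = 66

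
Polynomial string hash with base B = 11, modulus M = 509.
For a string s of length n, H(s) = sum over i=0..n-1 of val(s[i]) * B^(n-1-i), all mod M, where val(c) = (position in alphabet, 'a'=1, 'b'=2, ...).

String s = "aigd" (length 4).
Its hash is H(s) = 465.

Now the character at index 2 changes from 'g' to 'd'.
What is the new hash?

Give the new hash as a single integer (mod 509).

Answer: 432

Derivation:
val('g') = 7, val('d') = 4
Position k = 2, exponent = n-1-k = 1
B^1 mod M = 11^1 mod 509 = 11
Delta = (4 - 7) * 11 mod 509 = 476
New hash = (465 + 476) mod 509 = 432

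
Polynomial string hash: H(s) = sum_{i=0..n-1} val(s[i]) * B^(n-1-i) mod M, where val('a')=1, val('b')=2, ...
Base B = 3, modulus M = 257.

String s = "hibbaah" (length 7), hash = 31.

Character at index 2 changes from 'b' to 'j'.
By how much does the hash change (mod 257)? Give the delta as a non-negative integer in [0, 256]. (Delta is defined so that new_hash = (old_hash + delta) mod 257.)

Delta formula: (val(new) - val(old)) * B^(n-1-k) mod M
  val('j') - val('b') = 10 - 2 = 8
  B^(n-1-k) = 3^4 mod 257 = 81
  Delta = 8 * 81 mod 257 = 134

Answer: 134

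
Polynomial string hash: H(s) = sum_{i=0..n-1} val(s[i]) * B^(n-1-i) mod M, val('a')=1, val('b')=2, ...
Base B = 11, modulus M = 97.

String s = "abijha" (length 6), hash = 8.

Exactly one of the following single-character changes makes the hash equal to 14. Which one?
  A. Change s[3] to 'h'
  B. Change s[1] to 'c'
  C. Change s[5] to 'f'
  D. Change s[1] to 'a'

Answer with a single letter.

Answer: D

Derivation:
Option A: s[3]='j'->'h', delta=(8-10)*11^2 mod 97 = 49, hash=8+49 mod 97 = 57
Option B: s[1]='b'->'c', delta=(3-2)*11^4 mod 97 = 91, hash=8+91 mod 97 = 2
Option C: s[5]='a'->'f', delta=(6-1)*11^0 mod 97 = 5, hash=8+5 mod 97 = 13
Option D: s[1]='b'->'a', delta=(1-2)*11^4 mod 97 = 6, hash=8+6 mod 97 = 14 <-- target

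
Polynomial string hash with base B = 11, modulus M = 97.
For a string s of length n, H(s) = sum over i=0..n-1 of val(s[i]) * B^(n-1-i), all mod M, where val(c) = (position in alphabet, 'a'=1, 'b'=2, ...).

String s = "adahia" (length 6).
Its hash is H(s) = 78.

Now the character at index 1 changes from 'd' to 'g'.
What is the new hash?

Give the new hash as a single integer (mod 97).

Answer: 60

Derivation:
val('d') = 4, val('g') = 7
Position k = 1, exponent = n-1-k = 4
B^4 mod M = 11^4 mod 97 = 91
Delta = (7 - 4) * 91 mod 97 = 79
New hash = (78 + 79) mod 97 = 60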